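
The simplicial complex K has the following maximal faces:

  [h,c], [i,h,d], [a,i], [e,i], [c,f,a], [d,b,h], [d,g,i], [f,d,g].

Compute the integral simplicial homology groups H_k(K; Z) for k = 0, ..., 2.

H_0 = Z,  H_1 = Z^2,  H_2 = 0.

Take the total order a < b < c < d < e < f < g < h < i on the vertex set. Then K (dimension 2) consists of the simplices:

  0-simplices (9): a, b, c, d, e, f, g, h, i
  1-simplices (15): ac, af, ai, bd, bh, cf, ch, df, dg, dh, di, ei, fg, gi, hi
  2-simplices (5): acf, bdh, dfg, dgi, dhi

Hence C_0 ≅ Z^9, C_1 ≅ Z^15, C_2 ≅ Z^5.

Boundary ∂_1: C_1 → C_0 sends each edge [p,q] (with p < q) to q − p. For instance
  ∂bh = h − b.
The 9×15 boundary matrix has rank 8 and Smith normal form diag(1,1,1,1,1,1,1,1).

The boundary map ∂_2: C_2 → C_1 sends each 2-simplex [p,q,r] to [q,r] − [p,r] + [p,q]. For instance
  ∂dgi = gi − di + dg,
  ∂bdh = dh − bh + bd.
The resulting 15×5 matrix has rank 5, and its Smith normal form has invariant factors (1,1,1,1,1).

Computing H_k = (kernel of ∂_k) / (image of ∂_{k+1}):

  H_0: rank C_0 − rank ∂_1 = 9 − 8 = 1, and the invariant factors of ∂_1 are all 1, so H_0 ≅ Z.
  H_1: rank ker ∂_1 − rank ∂_2 = (15 − 8) − 5 = 2, and the invariant factors of ∂_2 are all 1, so H_1 ≅ Z^2.
  H_2: rank ker ∂_2 − rank ∂_3 = (5 − 5) − 0 = 0, and there is no ∂_3, so H_2 ≅ 0.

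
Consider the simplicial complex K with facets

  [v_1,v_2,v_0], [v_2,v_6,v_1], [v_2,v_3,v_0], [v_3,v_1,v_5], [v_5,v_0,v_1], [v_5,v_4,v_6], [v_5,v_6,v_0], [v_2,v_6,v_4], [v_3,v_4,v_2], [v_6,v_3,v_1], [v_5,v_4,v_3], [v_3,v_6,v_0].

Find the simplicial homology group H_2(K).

Take the total order v_0 < v_1 < v_2 < v_3 < v_4 < v_5 < v_6 on the vertex set. Then K (dimension 2) consists of the simplices:

  0-simplices (7): [v_0], [v_1], [v_2], [v_3], [v_4], [v_5], [v_6]
  1-simplices (18): (18 of them)
  2-simplices (12): (12 of them)

giving chain groups C_0 ≅ Z^7, C_1 ≅ Z^18, C_2 ≅ Z^12.

Boundary ∂_1: C_1 → C_0 maps an edge to its endpoints' difference, ∂[p,q] = q − p. For instance
  ∂[v_1,v_3] = [v_3] − [v_1].
The resulting 7×18 matrix has rank 6, and its Smith normal form has invariant factors (1,1,1,1,1,1).

The boundary map ∂_2: C_2 → C_1 sends each 2-simplex [p,q,r] to [q,r] − [p,r] + [p,q]. For instance
  ∂[v_0,v_2,v_3] = [v_2,v_3] − [v_0,v_3] + [v_0,v_2],
  ∂[v_0,v_1,v_2] = [v_1,v_2] − [v_0,v_2] + [v_0,v_1].
The 18×12 boundary matrix has rank 12 and Smith normal form diag(1,1,1,1,1,1,1,1,1,1,1,2).

Computing H_k = (kernel of ∂_k) / (image of ∂_{k+1}):

  H_2: rank ker ∂_2 − rank ∂_3 = (12 − 12) − 0 = 0, and there is no ∂_3, so H_2 ≅ 0.

(K is a triangulation of the real projective plane RP^2.)

H_2 = 0.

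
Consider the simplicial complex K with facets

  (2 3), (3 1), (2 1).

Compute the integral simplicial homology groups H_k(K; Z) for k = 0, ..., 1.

We work with the vertex ordering 1 < 2 < 3. The simplices of K, each written with vertices in increasing order, are:

  0-simplices (3): [1], [2], [3]
  1-simplices (3): [1,2], [1,3], [2,3]

Hence C_0 ≅ Z^3, C_1 ≅ Z^3.

Boundary ∂_1: C_1 → C_0 maps an edge to its endpoints' difference, ∂[p,q] = q − p.
The resulting 3×3 matrix has rank 2, and its Smith normal form has invariant factors (1,1).

From H_k ≅ ker(∂_k) / im(∂_{k+1}) we obtain:

  H_0: rank C_0 − rank ∂_1 = 3 − 2 = 1, and the invariant factors of ∂_1 are all 1, so H_0 = Z.
  H_1: rank ker ∂_1 − rank ∂_2 = (3 − 2) − 0 = 1, and there is no ∂_2, so H_1 = Z.

(K is a triangulation of the circle S^1.)

H_0 = Z,  H_1 = Z.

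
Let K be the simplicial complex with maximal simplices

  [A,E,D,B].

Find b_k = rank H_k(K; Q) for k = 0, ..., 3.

K has 4 vertices, 6 edges, 4 triangles, 1 3-simplex.
rank ∂_0 = 0, rank ∂_1 = 3 ⇒ b_0 = 4 − 0 − 3 = 1; all invariant factors of ∂_1 are 1 so no torsion. So H_0 ≅ Z.
rank ∂_1 = 3, rank ∂_2 = 3 ⇒ b_1 = 6 − 3 − 3 = 0; all invariant factors of ∂_2 are 1 so no torsion. So H_1 ≅ 0.
rank ∂_2 = 3, rank ∂_3 = 1 ⇒ b_2 = 4 − 3 − 1 = 0; all invariant factors of ∂_3 are 1 so no torsion. So H_2 ≅ 0.
rank ∂_3 = 1, rank ∂_4 = 0 ⇒ b_3 = 1 − 1 − 0 = 0. So H_3 ≅ 0.

b_0 = 1, b_1 = 0, b_2 = 0, b_3 = 0.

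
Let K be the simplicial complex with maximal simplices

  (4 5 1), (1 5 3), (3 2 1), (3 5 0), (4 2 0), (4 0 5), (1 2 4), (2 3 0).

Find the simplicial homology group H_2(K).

We work with the vertex ordering 0 < 1 < 2 < 3 < 4 < 5. The simplices of K, each written with vertices in increasing order, are:

  0-simplices (6): [0], [1], [2], [3], [4], [5]
  1-simplices (12): [0,2], [0,3], [0,4], [0,5], [1,2], [1,3], [1,4], [1,5], [2,3], [2,4], [3,5], [4,5]
  2-simplices (8): [0,2,3], [0,2,4], [0,3,5], [0,4,5], [1,2,3], [1,2,4], [1,3,5], [1,4,5]

giving chain groups C_0 ≅ Z^6, C_1 ≅ Z^12, C_2 ≅ Z^8.

The boundary map ∂_1: C_1 → C_0 sends each edge [p,q] (with p < q) to q − p.
As a 6×12 matrix over Z this has rank 5, with invariant factors (1,1,1,1,1).

∂_2: C_2 → C_1 sends each 2-simplex [p,q,r] to [q,r] − [p,r] + [p,q]. For instance
  ∂[1,2,3] = [2,3] − [1,3] + [1,2],
  ∂[0,2,3] = [2,3] − [0,3] + [0,2].
The resulting 12×8 matrix has rank 7, and its Smith normal form has invariant factors (1,1,1,1,1,1,1).

From H_k ≅ ker(∂_k) / im(∂_{k+1}) we obtain:

  H_2: rank ker ∂_2 − rank ∂_3 = (8 − 7) − 0 = 1, and there is no ∂_3, so H_2 ≅ Z.

(K is a triangulation of the 2-sphere S^2.)

H_2 = Z.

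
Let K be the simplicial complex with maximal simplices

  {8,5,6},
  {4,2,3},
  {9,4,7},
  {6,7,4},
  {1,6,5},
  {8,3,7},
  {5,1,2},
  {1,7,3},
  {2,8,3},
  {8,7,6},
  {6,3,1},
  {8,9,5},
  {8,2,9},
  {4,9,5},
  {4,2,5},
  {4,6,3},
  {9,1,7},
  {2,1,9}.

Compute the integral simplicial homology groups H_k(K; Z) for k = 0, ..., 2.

H_0 ≅ Z,  H_1 ≅ Z ⊕ Z/2,  H_2 = 0.

K has 9 vertices, 27 edges, 18 triangles.
rank ∂_0 = 0, rank ∂_1 = 8 ⇒ b_0 = 9 − 0 − 8 = 1; all invariant factors of ∂_1 are 1 so no torsion. So H_0 ≅ Z.
rank ∂_1 = 8, rank ∂_2 = 18 ⇒ b_1 = 27 − 8 − 18 = 1; ∂_2 has invariant factor(s) [2] giving torsion. So H_1 ≅ Z ⊕ Z/2.
rank ∂_2 = 18, rank ∂_3 = 0 ⇒ b_2 = 18 − 18 − 0 = 0. So H_2 ≅ 0.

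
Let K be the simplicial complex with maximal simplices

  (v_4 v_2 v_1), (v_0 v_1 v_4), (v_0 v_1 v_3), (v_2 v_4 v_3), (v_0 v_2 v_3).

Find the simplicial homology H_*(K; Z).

H_0 = Z,  H_1 = Z,  H_2 = 0.

Take the total order v_0 < v_1 < v_2 < v_3 < v_4 on the vertex set. Then K (dimension 2) consists of the simplices:

  0-simplices (5): [v_0], [v_1], [v_2], [v_3], [v_4]
  1-simplices (10): [v_0,v_1], [v_0,v_2], [v_0,v_3], [v_0,v_4], [v_1,v_2], [v_1,v_3], [v_1,v_4], [v_2,v_3], [v_2,v_4], [v_3,v_4]
  2-simplices (5): [v_0,v_1,v_3], [v_0,v_1,v_4], [v_0,v_2,v_3], [v_1,v_2,v_4], [v_2,v_3,v_4]

giving chain groups C_0 ≅ Z^5, C_1 ≅ Z^10, C_2 ≅ Z^5.

The boundary map ∂_1: C_1 → C_0 maps an edge to its endpoints' difference, ∂[p,q] = q − p. For instance
  ∂[v_0,v_4] = [v_4] − [v_0].
The resulting 5×10 matrix has rank 4, and its Smith normal form has invariant factors (1,1,1,1).

The boundary map ∂_2: C_2 → C_1 maps a triangle to the signed sum of its edges. For instance
  ∂[v_0,v_1,v_3] = [v_1,v_3] − [v_0,v_3] + [v_0,v_1],
  ∂[v_0,v_1,v_4] = [v_1,v_4] − [v_0,v_4] + [v_0,v_1].
This gives a 10×5 integer matrix of rank 5; reducing to Smith normal form yields diagonal entries (1,1,1,1,1).

Computing H_k = (kernel of ∂_k) / (image of ∂_{k+1}):

  H_0: rank C_0 − rank ∂_1 = 5 − 4 = 1, and the invariant factors of ∂_1 are all 1, so H_0 = Z.
  H_1: rank ker ∂_1 − rank ∂_2 = (10 − 4) − 5 = 1, and the invariant factors of ∂_2 are all 1, so H_1 = Z.
  H_2: rank ker ∂_2 − rank ∂_3 = (5 − 5) − 0 = 0, and there is no ∂_3, so H_2 = 0.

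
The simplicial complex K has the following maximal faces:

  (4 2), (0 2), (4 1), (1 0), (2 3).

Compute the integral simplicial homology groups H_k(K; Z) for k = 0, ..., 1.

Take the total order 0 < 1 < 2 < 3 < 4 on the vertex set. Then K (dimension 1) consists of the simplices:

  0-simplices (5): [0], [1], [2], [3], [4]
  1-simplices (5): [0,1], [0,2], [1,4], [2,3], [2,4]

giving chain groups C_0 ≅ Z^5, C_1 ≅ Z^5.

The boundary map ∂_1: C_1 → C_0 sends each edge [p,q] (with p < q) to q − p. For instance
  ∂[0,2] = [2] − [0].
As a 5×5 matrix over Z this has rank 4, with invariant factors (1,1,1,1).

Now H_k = ker ∂_k / im ∂_{k+1}, so:

  H_0: rank C_0 − rank ∂_1 = 5 − 4 = 1, and the invariant factors of ∂_1 are all 1, so H_0 = Z.
  H_1: rank ker ∂_1 − rank ∂_2 = (5 − 4) − 0 = 1, and there is no ∂_2, so H_1 = Z.

H_0 ≅ Z,  H_1 ≅ Z.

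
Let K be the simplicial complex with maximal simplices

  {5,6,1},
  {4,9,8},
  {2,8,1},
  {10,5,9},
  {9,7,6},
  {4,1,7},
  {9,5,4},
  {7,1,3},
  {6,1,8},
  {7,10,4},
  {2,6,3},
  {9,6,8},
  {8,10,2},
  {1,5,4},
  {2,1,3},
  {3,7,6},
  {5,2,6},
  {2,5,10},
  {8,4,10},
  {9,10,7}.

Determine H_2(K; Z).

Take the total order 1 < 2 < 3 < 4 < 5 < 6 < 7 < 8 < 9 < 10 on the vertex set. Then K (dimension 2) consists of the simplices:

  0-simplices (10): [1], [2], [3], [4], [5], [6], [7], [8], [9], [10]
  1-simplices (30): (30 of them)
  2-simplices (20): (20 of them)

so the chain groups are C_0 ≅ Z^10, C_1 ≅ Z^30, C_2 ≅ Z^20.

∂_1: C_1 → C_0 is given by ∂[p,q] = [q] − [p]. For instance
  ∂[8,9] = [9] − [8].
The 10×30 boundary matrix has rank 9 and Smith normal form diag(1,1,1,1,1,1,1,1,1).

The boundary map ∂_2: C_2 → C_1 maps a triangle to the signed sum of its edges. For instance
  ∂[1,4,7] = [4,7] − [1,7] + [1,4],
  ∂[4,7,10] = [7,10] − [4,10] + [4,7].
This gives a 30×20 integer matrix of rank 20; reducing to Smith normal form yields diagonal entries (1,1,1,1,1,1,1,1,1,1,1,1,1,1,1,1,1,1,1,2).

Reading off H_k = ker ∂_k / im ∂_{k+1}:

  H_2: rank ker ∂_2 − rank ∂_3 = (20 − 20) − 0 = 0, and there is no ∂_3, so H_2 ≅ 0.

H_2 ≅ 0.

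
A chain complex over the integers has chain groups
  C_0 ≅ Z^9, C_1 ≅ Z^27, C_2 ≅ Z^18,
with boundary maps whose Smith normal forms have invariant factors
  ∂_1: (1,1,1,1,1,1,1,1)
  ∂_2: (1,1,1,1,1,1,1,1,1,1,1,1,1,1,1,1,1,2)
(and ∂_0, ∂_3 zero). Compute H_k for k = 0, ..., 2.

H_0: b_0 = 9 − 0 − 8 = 1; torsion from ∂_1 factors > 1: none. So H_0 ≅ Z.
H_1: b_1 = 27 − 8 − 18 = 1; torsion from ∂_2 factors > 1: [2]. So H_1 ≅ Z ⊕ Z_2.
H_2: b_2 = 18 − 18 − 0 = 0; torsion from ∂_3 factors > 1: none. So H_2 ≅ 0.

H_0 ≅ Z,  H_1 ≅ Z ⊕ Z_2,  H_2 = 0.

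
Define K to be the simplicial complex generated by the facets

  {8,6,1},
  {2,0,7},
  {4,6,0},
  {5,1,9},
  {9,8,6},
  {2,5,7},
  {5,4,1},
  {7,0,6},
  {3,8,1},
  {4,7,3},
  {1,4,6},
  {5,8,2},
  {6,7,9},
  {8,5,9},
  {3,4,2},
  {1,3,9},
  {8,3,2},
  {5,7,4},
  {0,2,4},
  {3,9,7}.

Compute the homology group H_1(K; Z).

H_1 ≅ Z ⊕ Z/2.

Order the vertices as 0 < 1 < 2 < 3 < 4 < 5 < 6 < 7 < 8 < 9. Listing each simplex with vertices in this order, K has dimension 2 with simplices:

  0-simplices (10): [0], [1], [2], [3], [4], [5], [6], [7], [8], [9]
  1-simplices (30): (30 of them)
  2-simplices (20): (20 of them)

giving chain groups C_0 ≅ Z^10, C_1 ≅ Z^30, C_2 ≅ Z^20.

Boundary ∂_1: C_1 → C_0 maps an edge to its endpoints' difference, ∂[p,q] = q − p.
The resulting 10×30 matrix has rank 9, and its Smith normal form has invariant factors (1,1,1,1,1,1,1,1,1).

Boundary ∂_2: C_2 → C_1 maps a triangle to the signed sum of its edges. For instance
  ∂[1,5,9] = [5,9] − [1,9] + [1,5],
  ∂[5,8,9] = [8,9] − [5,9] + [5,8].
The resulting 30×20 matrix has rank 20, and its Smith normal form has invariant factors (1,1,1,1,1,1,1,1,1,1,1,1,1,1,1,1,1,1,1,2).

Computing H_k = (kernel of ∂_k) / (image of ∂_{k+1}):

  H_1: rank ker ∂_1 − rank ∂_2 = (30 − 9) − 20 = 1, and ∂_2 has invariant factor 2 > 1, so H_1 = Z ⊕ Z/2.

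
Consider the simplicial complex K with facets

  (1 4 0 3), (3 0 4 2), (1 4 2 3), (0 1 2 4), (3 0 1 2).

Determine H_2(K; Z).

H_2 = 0.

K has 5 vertices, 10 edges, 10 triangles, 5 3-simplices.
rank ∂_2 = 6, rank ∂_3 = 4 ⇒ b_2 = 10 − 6 − 4 = 0; all invariant factors of ∂_3 are 1 so no torsion. So H_2 = 0.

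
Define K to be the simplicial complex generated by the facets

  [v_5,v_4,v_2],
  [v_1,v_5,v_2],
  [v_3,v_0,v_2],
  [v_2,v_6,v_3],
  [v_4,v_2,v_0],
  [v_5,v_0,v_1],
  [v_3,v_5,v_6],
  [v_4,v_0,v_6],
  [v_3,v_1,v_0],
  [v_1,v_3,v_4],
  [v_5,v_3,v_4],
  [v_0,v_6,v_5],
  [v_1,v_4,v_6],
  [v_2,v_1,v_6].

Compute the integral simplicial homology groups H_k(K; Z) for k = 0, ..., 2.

Fix the vertex order v_0 < v_1 < v_2 < v_3 < v_4 < v_5 < v_6 and write every simplex with vertices in increasing order. Then dim K = 2 and the simplices of K are:

  0-simplices (7): [v_0], [v_1], [v_2], [v_3], [v_4], [v_5], [v_6]
  1-simplices (21): (21 of them)
  2-simplices (14): (14 of them)

Hence C_0 ≅ Z^7, C_1 ≅ Z^21, C_2 ≅ Z^14.

The boundary map ∂_1: C_1 → C_0 sends each edge [p,q] (with p < q) to q − p. For instance
  ∂[v_3,v_5] = [v_5] − [v_3].
As a 7×21 matrix over Z this has rank 6, with invariant factors (1,1,1,1,1,1).

The boundary map ∂_2: C_2 → C_1 maps a triangle to the signed sum of its edges. For instance
  ∂[v_0,v_1,v_5] = [v_1,v_5] − [v_0,v_5] + [v_0,v_1],
  ∂[v_1,v_4,v_6] = [v_4,v_6] − [v_1,v_6] + [v_1,v_4].
The 21×14 boundary matrix has rank 13 and Smith normal form diag(1,1,1,1,1,1,1,1,1,1,1,1,1).

Computing H_k = (kernel of ∂_k) / (image of ∂_{k+1}):

  H_0: rank C_0 − rank ∂_1 = 7 − 6 = 1, and the invariant factors of ∂_1 are all 1, so H_0 ≅ Z.
  H_1: rank ker ∂_1 − rank ∂_2 = (21 − 6) − 13 = 2, and the invariant factors of ∂_2 are all 1, so H_1 ≅ Z^2.
  H_2: rank ker ∂_2 − rank ∂_3 = (14 − 13) − 0 = 1, and there is no ∂_3, so H_2 ≅ Z.

(K is a triangulation of the torus T^2.)

H_0 ≅ Z,  H_1 ≅ Z^2,  H_2 ≅ Z.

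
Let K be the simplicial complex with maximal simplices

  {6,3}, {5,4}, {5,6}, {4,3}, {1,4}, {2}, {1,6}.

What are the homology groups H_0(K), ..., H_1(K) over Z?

H_0 ≅ Z^2,  H_1 ≅ Z^2.

Take the total order 1 < 2 < 3 < 4 < 5 < 6 on the vertex set. Then K (dimension 1) consists of the simplices:

  0-simplices (6): [1], [2], [3], [4], [5], [6]
  1-simplices (6): [1,4], [1,6], [3,4], [3,6], [4,5], [5,6]

so the chain groups are C_0 ≅ Z^6, C_1 ≅ Z^6.

The boundary map ∂_1: C_1 → C_0 is given by ∂[p,q] = [q] − [p].
This gives a 6×6 integer matrix of rank 4; reducing to Smith normal form yields diagonal entries (1,1,1,1).

Reading off H_k = ker ∂_k / im ∂_{k+1}:

  H_0: rank C_0 − rank ∂_1 = 6 − 4 = 2, and the invariant factors of ∂_1 are all 1, so H_0 = Z^2.
  H_1: rank ker ∂_1 − rank ∂_2 = (6 − 4) − 0 = 2, and there is no ∂_2, so H_1 = Z^2.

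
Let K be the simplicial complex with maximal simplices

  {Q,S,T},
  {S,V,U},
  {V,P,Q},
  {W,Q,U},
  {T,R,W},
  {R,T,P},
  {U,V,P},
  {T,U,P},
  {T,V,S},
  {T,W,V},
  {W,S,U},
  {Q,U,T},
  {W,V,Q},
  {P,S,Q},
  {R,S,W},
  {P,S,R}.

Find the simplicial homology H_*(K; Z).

H_0 ≅ Z,  H_1 ≅ Z^2,  H_2 ≅ Z.

Order the vertices as P < Q < R < S < T < U < V < W. Listing each simplex with vertices in this order, K has dimension 2 with simplices:

  0-simplices (8): P, Q, R, S, T, U, V, W
  1-simplices (24): PQ, PR, PS, PT, PU, PV, QS, QT, QU, QV, QW, RS, RT, RW, ST, SU, SV, SW, TU, TV, TW, UV, UW, VW
  2-simplices (16): PQS, PQV, PRS, PRT, PTU, PUV, QST, QTU, QUW, QVW, RSW, RTW, STV, SUV, SUW, TVW

Hence C_0 ≅ Z^8, C_1 ≅ Z^24, C_2 ≅ Z^16.

∂_1: C_1 → C_0 is given by ∂[p,q] = [q] − [p].
The 8×24 boundary matrix has rank 7 and Smith normal form diag(1,1,1,1,1,1,1).

∂_2: C_2 → C_1 sends each 2-simplex [p,q,r] to [q,r] − [p,r] + [p,q]. For instance
  ∂QVW = VW − QW + QV,
  ∂QTU = TU − QU + QT.
As a 24×16 matrix over Z this has rank 15, with invariant factors (1,1,1,1,1,1,1,1,1,1,1,1,1,1,1).

Reading off H_k = ker ∂_k / im ∂_{k+1}:

  H_0: rank C_0 − rank ∂_1 = 8 − 7 = 1, and the invariant factors of ∂_1 are all 1, so H_0 = Z.
  H_1: rank ker ∂_1 − rank ∂_2 = (24 − 7) − 15 = 2, and the invariant factors of ∂_2 are all 1, so H_1 = Z^2.
  H_2: rank ker ∂_2 − rank ∂_3 = (16 − 15) − 0 = 1, and there is no ∂_3, so H_2 = Z.

(K is a triangulation of the torus T^2.)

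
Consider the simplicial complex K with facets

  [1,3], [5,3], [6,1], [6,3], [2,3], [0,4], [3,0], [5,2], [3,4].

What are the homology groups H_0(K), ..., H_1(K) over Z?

H_0 = Z,  H_1 = Z^3.

Fix the vertex order 0 < 1 < 2 < 3 < 4 < 5 < 6 and write every simplex with vertices in increasing order. Then dim K = 1 and the simplices of K are:

  0-simplices (7): [0], [1], [2], [3], [4], [5], [6]
  1-simplices (9): [0,3], [0,4], [1,3], [1,6], [2,3], [2,5], [3,4], [3,5], [3,6]

Hence C_0 ≅ Z^7, C_1 ≅ Z^9.

Boundary ∂_1: C_1 → C_0 maps an edge to its endpoints' difference, ∂[p,q] = q − p. For instance
  ∂[2,5] = [5] − [2].
This gives a 7×9 integer matrix of rank 6; reducing to Smith normal form yields diagonal entries (1,1,1,1,1,1).

Computing H_k = (kernel of ∂_k) / (image of ∂_{k+1}):

  H_0: rank C_0 − rank ∂_1 = 7 − 6 = 1, and the invariant factors of ∂_1 are all 1, so H_0 ≅ Z.
  H_1: rank ker ∂_1 − rank ∂_2 = (9 − 6) − 0 = 3, and there is no ∂_2, so H_1 ≅ Z^3.

(K is a triangulation of a wedge of 3 circles.)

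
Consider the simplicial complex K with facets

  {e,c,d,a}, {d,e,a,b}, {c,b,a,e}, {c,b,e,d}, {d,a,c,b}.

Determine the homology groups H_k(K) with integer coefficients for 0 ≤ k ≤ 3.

Fix the vertex order a < b < c < d < e and write every simplex with vertices in increasing order. Then dim K = 3 and the simplices of K are:

  0-simplices (5): a, b, c, d, e
  1-simplices (10): ab, ac, ad, ae, bc, bd, be, cd, ce, de
  2-simplices (10): abc, abd, abe, acd, ace, ade, bcd, bce, bde, cde
  3-simplices (5): abcd, abce, abde, acde, bcde

Hence C_0 ≅ Z^5, C_1 ≅ Z^10, C_2 ≅ Z^10, C_3 ≅ Z^5.

∂_1: C_1 → C_0 maps an edge to its endpoints' difference, ∂[p,q] = q − p.
The resulting 5×10 matrix has rank 4, and its Smith normal form has invariant factors (1,1,1,1).

Boundary ∂_2: C_2 → C_1 sends each 2-simplex [p,q,r] to [q,r] − [p,r] + [p,q]. For instance
  ∂abe = be − ae + ab,
  ∂acd = cd − ad + ac.
The 10×10 boundary matrix has rank 6 and Smith normal form diag(1,1,1,1,1,1).

The boundary map ∂_3: C_3 → C_2 sends each 3-simplex σ to the alternating sum Σ_i (−1)^i (σ with its i-th vertex removed). For instance
  ∂abcd = bcd − acd + abd − abc,
  ∂bcde = cde − bde + bce − bcd.
As a 10×5 matrix over Z this has rank 4, with invariant factors (1,1,1,1).

From H_k ≅ ker(∂_k) / im(∂_{k+1}) we obtain:

  H_0: rank C_0 − rank ∂_1 = 5 − 4 = 1, and the invariant factors of ∂_1 are all 1, so H_0 = Z.
  H_1: rank ker ∂_1 − rank ∂_2 = (10 − 4) − 6 = 0, and the invariant factors of ∂_2 are all 1, so H_1 = 0.
  H_2: rank ker ∂_2 − rank ∂_3 = (10 − 6) − 4 = 0, and the invariant factors of ∂_3 are all 1, so H_2 = 0.
  H_3: rank ker ∂_3 − rank ∂_4 = (5 − 4) − 0 = 1, and there is no ∂_4, so H_3 = Z.

H_0 ≅ Z,  H_1 = 0,  H_2 = 0,  H_3 ≅ Z.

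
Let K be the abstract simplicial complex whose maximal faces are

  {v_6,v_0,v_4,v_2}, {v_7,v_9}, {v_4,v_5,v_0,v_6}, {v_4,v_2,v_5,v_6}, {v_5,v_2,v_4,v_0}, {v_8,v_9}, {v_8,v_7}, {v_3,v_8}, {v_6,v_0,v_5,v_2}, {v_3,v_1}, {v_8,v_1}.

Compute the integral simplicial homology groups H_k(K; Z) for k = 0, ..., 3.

H_0 = Z^2,  H_1 = Z^2,  H_2 = 0,  H_3 = Z.

K has 10 vertices, 16 edges, 10 triangles, 5 3-simplices.
rank ∂_0 = 0, rank ∂_1 = 8 ⇒ b_0 = 10 − 0 − 8 = 2; all invariant factors of ∂_1 are 1 so no torsion. So H_0 = Z^2.
rank ∂_1 = 8, rank ∂_2 = 6 ⇒ b_1 = 16 − 8 − 6 = 2; all invariant factors of ∂_2 are 1 so no torsion. So H_1 = Z^2.
rank ∂_2 = 6, rank ∂_3 = 4 ⇒ b_2 = 10 − 6 − 4 = 0; all invariant factors of ∂_3 are 1 so no torsion. So H_2 = 0.
rank ∂_3 = 4, rank ∂_4 = 0 ⇒ b_3 = 5 − 4 − 0 = 1. So H_3 = Z.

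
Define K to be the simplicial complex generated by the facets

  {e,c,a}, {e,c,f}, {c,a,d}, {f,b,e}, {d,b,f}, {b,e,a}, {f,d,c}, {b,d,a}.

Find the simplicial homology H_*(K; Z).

H_0 = Z,  H_1 = 0,  H_2 = Z.

Take the total order a < b < c < d < e < f on the vertex set. Then K (dimension 2) consists of the simplices:

  0-simplices (6): a, b, c, d, e, f
  1-simplices (12): ab, ac, ad, ae, bd, be, bf, cd, ce, cf, df, ef
  2-simplices (8): abd, abe, acd, ace, bdf, bef, cdf, cef

so the chain groups are C_0 ≅ Z^6, C_1 ≅ Z^12, C_2 ≅ Z^8.

∂_1: C_1 → C_0 maps an edge to its endpoints' difference, ∂[p,q] = q − p. For instance
  ∂ae = e − a.
The 6×12 boundary matrix has rank 5 and Smith normal form diag(1,1,1,1,1).

Boundary ∂_2: C_2 → C_1 acts by ∂[p,q,r] = [q,r] − [p,r] + [p,q]. For instance
  ∂acd = cd − ad + ac,
  ∂bdf = df − bf + bd.
As a 12×8 matrix over Z this has rank 7, with invariant factors (1,1,1,1,1,1,1).

Reading off H_k = ker ∂_k / im ∂_{k+1}:

  H_0: rank C_0 − rank ∂_1 = 6 − 5 = 1, and the invariant factors of ∂_1 are all 1, so H_0 ≅ Z.
  H_1: rank ker ∂_1 − rank ∂_2 = (12 − 5) − 7 = 0, and the invariant factors of ∂_2 are all 1, so H_1 ≅ 0.
  H_2: rank ker ∂_2 − rank ∂_3 = (8 − 7) − 0 = 1, and there is no ∂_3, so H_2 ≅ Z.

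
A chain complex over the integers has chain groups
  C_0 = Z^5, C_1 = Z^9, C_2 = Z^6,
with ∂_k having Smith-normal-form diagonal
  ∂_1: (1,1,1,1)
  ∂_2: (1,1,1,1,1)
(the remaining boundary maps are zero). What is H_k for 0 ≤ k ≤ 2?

H_0: b_0 = 5 − 0 − 4 = 1; torsion from ∂_1 factors > 1: none. So H_0 ≅ Z.
H_1: b_1 = 9 − 4 − 5 = 0; torsion from ∂_2 factors > 1: none. So H_1 ≅ 0.
H_2: b_2 = 6 − 5 − 0 = 1; torsion from ∂_3 factors > 1: none. So H_2 ≅ Z.

H_0 ≅ Z,  H_1 = 0,  H_2 ≅ Z.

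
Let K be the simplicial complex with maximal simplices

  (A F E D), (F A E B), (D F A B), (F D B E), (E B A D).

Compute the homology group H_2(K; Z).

K has 5 vertices, 10 edges, 10 triangles, 5 3-simplices.
rank ∂_2 = 6, rank ∂_3 = 4 ⇒ b_2 = 10 − 6 − 4 = 0; all invariant factors of ∂_3 are 1 so no torsion. So H_2 ≅ 0.

H_2 ≅ 0.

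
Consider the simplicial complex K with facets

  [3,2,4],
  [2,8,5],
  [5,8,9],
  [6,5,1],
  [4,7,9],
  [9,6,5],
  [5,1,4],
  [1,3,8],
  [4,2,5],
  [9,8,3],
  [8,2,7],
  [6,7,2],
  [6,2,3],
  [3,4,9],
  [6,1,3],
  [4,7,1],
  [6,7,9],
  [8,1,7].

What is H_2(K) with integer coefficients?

H_2 ≅ Z.

K has 9 vertices, 27 edges, 18 triangles.
rank ∂_2 = 17, rank ∂_3 = 0 ⇒ b_2 = 18 − 17 − 0 = 1. So H_2 = Z.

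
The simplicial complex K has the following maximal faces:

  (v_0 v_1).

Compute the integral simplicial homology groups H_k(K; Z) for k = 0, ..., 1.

We work with the vertex ordering v_0 < v_1. The simplices of K, each written with vertices in increasing order, are:

  0-simplices (2): [v_0], [v_1]
  1-simplices (1): [v_0,v_1]

Hence C_0 ≅ Z^2, C_1 ≅ Z^1.

The boundary map ∂_1: C_1 → C_0 sends each edge [p,q] (with p < q) to q − p.
As a 2×1 matrix over Z this has rank 1, with invariant factors (1).

Now H_k = ker ∂_k / im ∂_{k+1}, so:

  H_0: rank C_0 − rank ∂_1 = 2 − 1 = 1, and the invariant factors of ∂_1 are all 1, so H_0 = Z.
  H_1: rank ker ∂_1 − rank ∂_2 = (1 − 1) − 0 = 0, and there is no ∂_2, so H_1 = 0.

(K is a triangulation of the 1-simplex.)

H_0 ≅ Z,  H_1 = 0.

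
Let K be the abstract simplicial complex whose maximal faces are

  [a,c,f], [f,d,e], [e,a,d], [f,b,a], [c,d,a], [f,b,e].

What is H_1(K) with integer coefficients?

Take the total order a < b < c < d < e < f on the vertex set. Then K (dimension 2) consists of the simplices:

  0-simplices (6): a, b, c, d, e, f
  1-simplices (12): ab, ac, ad, ae, af, be, bf, cd, cf, de, df, ef
  2-simplices (6): abf, acd, acf, ade, bef, def

so the chain groups are C_0 ≅ Z^6, C_1 ≅ Z^12, C_2 ≅ Z^6.

The boundary map ∂_1: C_1 → C_0 sends each edge [p,q] (with p < q) to q − p.
The resulting 6×12 matrix has rank 5, and its Smith normal form has invariant factors (1,1,1,1,1).

∂_2: C_2 → C_1 maps a triangle to the signed sum of its edges. For instance
  ∂acf = cf − af + ac,
  ∂acd = cd − ad + ac.
The 12×6 boundary matrix has rank 6 and Smith normal form diag(1,1,1,1,1,1).

From H_k ≅ ker(∂_k) / im(∂_{k+1}) we obtain:

  H_1: rank ker ∂_1 − rank ∂_2 = (12 − 5) − 6 = 1, and the invariant factors of ∂_2 are all 1, so H_1 = Z.

(K is a triangulation of the cylinder S^1 x I.)

H_1 ≅ Z.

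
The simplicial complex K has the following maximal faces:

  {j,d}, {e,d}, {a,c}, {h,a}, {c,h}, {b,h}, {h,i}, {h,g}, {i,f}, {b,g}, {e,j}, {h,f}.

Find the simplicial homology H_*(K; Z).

H_0 ≅ Z^2,  H_1 ≅ Z^4.

Order the vertices as a < b < c < d < e < f < g < h < i < j. Listing each simplex with vertices in this order, K has dimension 1 with simplices:

  0-simplices (10): a, b, c, d, e, f, g, h, i, j
  1-simplices (12): ac, ah, bg, bh, ch, de, dj, ej, fh, fi, gh, hi

giving chain groups C_0 ≅ Z^10, C_1 ≅ Z^12.

∂_1: C_1 → C_0 is given by ∂[p,q] = [q] − [p]. For instance
  ∂bh = h − b.
The 10×12 boundary matrix has rank 8 and Smith normal form diag(1,1,1,1,1,1,1,1).

Computing H_k = (kernel of ∂_k) / (image of ∂_{k+1}):

  H_0: rank C_0 − rank ∂_1 = 10 − 8 = 2, and the invariant factors of ∂_1 are all 1, so H_0 ≅ Z^2.
  H_1: rank ker ∂_1 − rank ∂_2 = (12 − 8) − 0 = 4, and there is no ∂_2, so H_1 ≅ Z^4.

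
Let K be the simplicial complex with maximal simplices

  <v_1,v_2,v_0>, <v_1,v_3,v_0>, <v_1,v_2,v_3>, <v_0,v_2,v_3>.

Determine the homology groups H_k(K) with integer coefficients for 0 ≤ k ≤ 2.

We work with the vertex ordering v_0 < v_1 < v_2 < v_3. The simplices of K, each written with vertices in increasing order, are:

  0-simplices (4): [v_0], [v_1], [v_2], [v_3]
  1-simplices (6): [v_0,v_1], [v_0,v_2], [v_0,v_3], [v_1,v_2], [v_1,v_3], [v_2,v_3]
  2-simplices (4): [v_0,v_1,v_2], [v_0,v_1,v_3], [v_0,v_2,v_3], [v_1,v_2,v_3]

so the chain groups are C_0 ≅ Z^4, C_1 ≅ Z^6, C_2 ≅ Z^4.

∂_1: C_1 → C_0 sends each edge [p,q] (with p < q) to q − p.
This gives a 4×6 integer matrix of rank 3; reducing to Smith normal form yields diagonal entries (1,1,1).

The boundary map ∂_2: C_2 → C_1 maps a triangle to the signed sum of its edges. For instance
  ∂[v_1,v_2,v_3] = [v_2,v_3] − [v_1,v_3] + [v_1,v_2],
  ∂[v_0,v_2,v_3] = [v_2,v_3] − [v_0,v_3] + [v_0,v_2].
The resulting 6×4 matrix has rank 3, and its Smith normal form has invariant factors (1,1,1).

Now H_k = ker ∂_k / im ∂_{k+1}, so:

  H_0: rank C_0 − rank ∂_1 = 4 − 3 = 1, and the invariant factors of ∂_1 are all 1, so H_0 = Z.
  H_1: rank ker ∂_1 − rank ∂_2 = (6 − 3) − 3 = 0, and the invariant factors of ∂_2 are all 1, so H_1 = 0.
  H_2: rank ker ∂_2 − rank ∂_3 = (4 − 3) − 0 = 1, and there is no ∂_3, so H_2 = Z.

H_0 = Z,  H_1 = 0,  H_2 = Z.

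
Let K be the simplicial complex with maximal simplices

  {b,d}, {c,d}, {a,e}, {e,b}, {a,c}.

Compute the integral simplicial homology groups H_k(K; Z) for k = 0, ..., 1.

H_0 = Z,  H_1 = Z.

K has 5 vertices, 5 edges.
rank ∂_0 = 0, rank ∂_1 = 4 ⇒ b_0 = 5 − 0 − 4 = 1; all invariant factors of ∂_1 are 1 so no torsion. So H_0 = Z.
rank ∂_1 = 4, rank ∂_2 = 0 ⇒ b_1 = 5 − 4 − 0 = 1. So H_1 = Z.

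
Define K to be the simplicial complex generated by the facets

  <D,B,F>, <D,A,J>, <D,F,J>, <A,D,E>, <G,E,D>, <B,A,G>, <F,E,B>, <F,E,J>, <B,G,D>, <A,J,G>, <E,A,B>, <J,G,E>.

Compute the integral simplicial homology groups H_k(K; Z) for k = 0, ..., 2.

H_0 = Z,  H_1 = Z/2,  H_2 = 0.

Order the vertices as A < B < D < E < F < G < J. Listing each simplex with vertices in this order, K has dimension 2 with simplices:

  0-simplices (7): A, B, D, E, F, G, J
  1-simplices (18): AB, AD, AE, AG, AJ, BD, BE, BF, BG, DE, DF, DG, DJ, EF, EG, EJ, FJ, GJ
  2-simplices (12): ABE, ABG, ADE, ADJ, AGJ, BDF, BDG, BEF, DEG, DFJ, EFJ, EGJ

Hence C_0 ≅ Z^7, C_1 ≅ Z^18, C_2 ≅ Z^12.

The boundary map ∂_1: C_1 → C_0 maps an edge to its endpoints' difference, ∂[p,q] = q − p. For instance
  ∂EG = G − E.
The 7×18 boundary matrix has rank 6 and Smith normal form diag(1,1,1,1,1,1).

The boundary map ∂_2: C_2 → C_1 sends each 2-simplex [p,q,r] to [q,r] − [p,r] + [p,q]. For instance
  ∂BDF = DF − BF + BD,
  ∂ABG = BG − AG + AB.
The resulting 18×12 matrix has rank 12, and its Smith normal form has invariant factors (1,1,1,1,1,1,1,1,1,1,1,2).

Reading off H_k = ker ∂_k / im ∂_{k+1}:

  H_0: rank C_0 − rank ∂_1 = 7 − 6 = 1, and the invariant factors of ∂_1 are all 1, so H_0 = Z.
  H_1: rank ker ∂_1 − rank ∂_2 = (18 − 6) − 12 = 0, and ∂_2 has invariant factor 2 > 1, so H_1 = Z/2.
  H_2: rank ker ∂_2 − rank ∂_3 = (12 − 12) − 0 = 0, and there is no ∂_3, so H_2 = 0.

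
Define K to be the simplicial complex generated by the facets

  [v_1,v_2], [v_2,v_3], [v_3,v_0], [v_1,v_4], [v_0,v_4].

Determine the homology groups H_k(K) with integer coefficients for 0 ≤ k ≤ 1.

We work with the vertex ordering v_0 < v_1 < v_2 < v_3 < v_4. The simplices of K, each written with vertices in increasing order, are:

  0-simplices (5): [v_0], [v_1], [v_2], [v_3], [v_4]
  1-simplices (5): [v_0,v_3], [v_0,v_4], [v_1,v_2], [v_1,v_4], [v_2,v_3]

Hence C_0 ≅ Z^5, C_1 ≅ Z^5.

Boundary ∂_1: C_1 → C_0 is given by ∂[p,q] = [q] − [p]. For instance
  ∂[v_1,v_4] = [v_4] − [v_1].
The 5×5 boundary matrix has rank 4 and Smith normal form diag(1,1,1,1).

Now H_k = ker ∂_k / im ∂_{k+1}, so:

  H_0: rank C_0 − rank ∂_1 = 5 − 4 = 1, and the invariant factors of ∂_1 are all 1, so H_0 = Z.
  H_1: rank ker ∂_1 − rank ∂_2 = (5 − 4) − 0 = 1, and there is no ∂_2, so H_1 = Z.

(K is a triangulation of the circle S^1.)

H_0 = Z,  H_1 = Z.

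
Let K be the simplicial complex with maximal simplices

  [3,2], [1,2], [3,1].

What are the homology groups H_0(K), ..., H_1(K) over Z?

H_0 = Z,  H_1 = Z.

Take the total order 1 < 2 < 3 on the vertex set. Then K (dimension 1) consists of the simplices:

  0-simplices (3): [1], [2], [3]
  1-simplices (3): [1,2], [1,3], [2,3]

so the chain groups are C_0 ≅ Z^3, C_1 ≅ Z^3.

The boundary map ∂_1: C_1 → C_0 maps an edge to its endpoints' difference, ∂[p,q] = q − p. For instance
  ∂[1,2] = [2] − [1].
This gives a 3×3 integer matrix of rank 2; reducing to Smith normal form yields diagonal entries (1,1).

Now H_k = ker ∂_k / im ∂_{k+1}, so:

  H_0: rank C_0 − rank ∂_1 = 3 − 2 = 1, and the invariant factors of ∂_1 are all 1, so H_0 = Z.
  H_1: rank ker ∂_1 − rank ∂_2 = (3 − 2) − 0 = 1, and there is no ∂_2, so H_1 = Z.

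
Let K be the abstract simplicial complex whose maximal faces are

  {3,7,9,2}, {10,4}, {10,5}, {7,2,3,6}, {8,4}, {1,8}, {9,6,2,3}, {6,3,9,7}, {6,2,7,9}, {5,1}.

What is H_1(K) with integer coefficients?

Take the total order 1 < 2 < 3 < 4 < 5 < 6 < 7 < 8 < 9 < 10 on the vertex set. Then K (dimension 3) consists of the simplices:

  0-simplices (10): [1], [2], [3], [4], [5], [6], [7], [8], [9], [10]
  1-simplices (15): [1,5], [1,8], [2,3], [2,6], [2,7], [2,9], [3,6], [3,7], [3,9], [4,8], [4,10], [5,10], [6,7], [6,9], [7,9]
  2-simplices (10): [2,3,6], [2,3,7], [2,3,9], [2,6,7], [2,6,9], [2,7,9], [3,6,7], [3,6,9], [3,7,9], [6,7,9]
  3-simplices (5): [2,3,6,7], [2,3,6,9], [2,3,7,9], [2,6,7,9], [3,6,7,9]

so the chain groups are C_0 ≅ Z^10, C_1 ≅ Z^15, C_2 ≅ Z^10, C_3 ≅ Z^5.

Boundary ∂_1: C_1 → C_0 maps an edge to its endpoints' difference, ∂[p,q] = q − p.
The 10×15 boundary matrix has rank 8 and Smith normal form diag(1,1,1,1,1,1,1,1).

The boundary map ∂_2: C_2 → C_1 sends each 2-simplex [p,q,r] to [q,r] − [p,r] + [p,q]. For instance
  ∂[3,6,7] = [6,7] − [3,7] + [3,6],
  ∂[2,6,7] = [6,7] − [2,7] + [2,6].
This gives a 15×10 integer matrix of rank 6; reducing to Smith normal form yields diagonal entries (1,1,1,1,1,1).

The boundary map ∂_3: C_3 → C_2 sends each 3-simplex σ to the alternating sum Σ_i (−1)^i (σ with its i-th vertex removed). For instance
  ∂[2,6,7,9] = [6,7,9] − [2,7,9] + [2,6,9] − [2,6,7],
  ∂[2,3,6,9] = [3,6,9] − [2,6,9] + [2,3,9] − [2,3,6].
The 10×5 boundary matrix has rank 4 and Smith normal form diag(1,1,1,1).

From H_k ≅ ker(∂_k) / im(∂_{k+1}) we obtain:

  H_1: rank ker ∂_1 − rank ∂_2 = (15 − 8) − 6 = 1, and the invariant factors of ∂_2 are all 1, so H_1 ≅ Z.

H_1 = Z.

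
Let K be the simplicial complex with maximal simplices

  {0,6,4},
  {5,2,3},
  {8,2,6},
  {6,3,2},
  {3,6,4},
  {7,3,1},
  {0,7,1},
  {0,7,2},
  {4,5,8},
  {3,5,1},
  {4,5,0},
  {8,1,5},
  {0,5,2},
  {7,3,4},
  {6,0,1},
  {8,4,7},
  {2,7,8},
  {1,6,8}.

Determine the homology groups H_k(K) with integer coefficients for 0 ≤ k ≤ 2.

H_0 = Z,  H_1 = Z^2,  H_2 = Z.

Fix the vertex order 0 < 1 < 2 < 3 < 4 < 5 < 6 < 7 < 8 and write every simplex with vertices in increasing order. Then dim K = 2 and the simplices of K are:

  0-simplices (9): [0], [1], [2], [3], [4], [5], [6], [7], [8]
  1-simplices (27): (27 of them)
  2-simplices (18): [0,1,6], [0,1,7], [0,2,5], [0,2,7], [0,4,5], [0,4,6], [1,3,5], [1,3,7], [1,5,8], [1,6,8], [2,3,5], [2,3,6], [2,6,8], [2,7,8], [3,4,6], [3,4,7], [4,5,8], [4,7,8]

giving chain groups C_0 ≅ Z^9, C_1 ≅ Z^27, C_2 ≅ Z^18.

Boundary ∂_1: C_1 → C_0 maps an edge to its endpoints' difference, ∂[p,q] = q − p. For instance
  ∂[4,6] = [6] − [4].
This gives a 9×27 integer matrix of rank 8; reducing to Smith normal form yields diagonal entries (1,1,1,1,1,1,1,1).

Boundary ∂_2: C_2 → C_1 acts by ∂[p,q,r] = [q,r] − [p,r] + [p,q]. For instance
  ∂[1,3,5] = [3,5] − [1,5] + [1,3],
  ∂[2,6,8] = [6,8] − [2,8] + [2,6].
This gives a 27×18 integer matrix of rank 17; reducing to Smith normal form yields diagonal entries (1,1,1,1,1,1,1,1,1,1,1,1,1,1,1,1,1).

Reading off H_k = ker ∂_k / im ∂_{k+1}:

  H_0: rank C_0 − rank ∂_1 = 9 − 8 = 1, and the invariant factors of ∂_1 are all 1, so H_0 ≅ Z.
  H_1: rank ker ∂_1 − rank ∂_2 = (27 − 8) − 17 = 2, and the invariant factors of ∂_2 are all 1, so H_1 ≅ Z^2.
  H_2: rank ker ∂_2 − rank ∂_3 = (18 − 17) − 0 = 1, and there is no ∂_3, so H_2 ≅ Z.

As a check, the Euler characteristic is 9 − 27 + 18 = 0, which agrees with 1 − 2 + 1 = 0.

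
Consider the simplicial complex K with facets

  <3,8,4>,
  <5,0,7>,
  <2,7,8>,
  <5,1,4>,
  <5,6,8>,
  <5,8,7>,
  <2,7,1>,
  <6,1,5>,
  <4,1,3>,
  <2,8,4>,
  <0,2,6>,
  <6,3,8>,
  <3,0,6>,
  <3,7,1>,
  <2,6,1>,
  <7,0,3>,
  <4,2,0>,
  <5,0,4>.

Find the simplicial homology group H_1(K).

Take the total order 0 < 1 < 2 < 3 < 4 < 5 < 6 < 7 < 8 on the vertex set. Then K (dimension 2) consists of the simplices:

  0-simplices (9): [0], [1], [2], [3], [4], [5], [6], [7], [8]
  1-simplices (27): (27 of them)
  2-simplices (18): [0,2,4], [0,2,6], [0,3,6], [0,3,7], [0,4,5], [0,5,7], [1,2,6], [1,2,7], [1,3,4], [1,3,7], [1,4,5], [1,5,6], [2,4,8], [2,7,8], [3,4,8], [3,6,8], [5,6,8], [5,7,8]

Hence C_0 ≅ Z^9, C_1 ≅ Z^27, C_2 ≅ Z^18.

∂_1: C_1 → C_0 is given by ∂[p,q] = [q] − [p]. For instance
  ∂[5,6] = [6] − [5].
This gives a 9×27 integer matrix of rank 8; reducing to Smith normal form yields diagonal entries (1,1,1,1,1,1,1,1).

Boundary ∂_2: C_2 → C_1 acts by ∂[p,q,r] = [q,r] − [p,r] + [p,q]. For instance
  ∂[1,2,6] = [2,6] − [1,6] + [1,2],
  ∂[2,7,8] = [7,8] − [2,8] + [2,7].
The 27×18 boundary matrix has rank 17 and Smith normal form diag(1,1,1,1,1,1,1,1,1,1,1,1,1,1,1,1,1).

Computing H_k = (kernel of ∂_k) / (image of ∂_{k+1}):

  H_1: rank ker ∂_1 − rank ∂_2 = (27 − 8) − 17 = 2, and the invariant factors of ∂_2 are all 1, so H_1 = Z^2.

H_1 = Z^2.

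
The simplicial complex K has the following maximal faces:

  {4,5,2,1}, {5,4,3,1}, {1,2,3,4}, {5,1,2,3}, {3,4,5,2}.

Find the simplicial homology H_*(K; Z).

K has 5 vertices, 10 edges, 10 triangles, 5 3-simplices.
rank ∂_0 = 0, rank ∂_1 = 4 ⇒ b_0 = 5 − 0 − 4 = 1; all invariant factors of ∂_1 are 1 so no torsion. So H_0 = Z.
rank ∂_1 = 4, rank ∂_2 = 6 ⇒ b_1 = 10 − 4 − 6 = 0; all invariant factors of ∂_2 are 1 so no torsion. So H_1 = 0.
rank ∂_2 = 6, rank ∂_3 = 4 ⇒ b_2 = 10 − 6 − 4 = 0; all invariant factors of ∂_3 are 1 so no torsion. So H_2 = 0.
rank ∂_3 = 4, rank ∂_4 = 0 ⇒ b_3 = 5 − 4 − 0 = 1. So H_3 = Z.

H_0 = Z,  H_1 = 0,  H_2 = 0,  H_3 = Z.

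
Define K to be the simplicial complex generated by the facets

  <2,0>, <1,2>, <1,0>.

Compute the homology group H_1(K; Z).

Fix the vertex order 0 < 1 < 2 and write every simplex with vertices in increasing order. Then dim K = 1 and the simplices of K are:

  0-simplices (3): [0], [1], [2]
  1-simplices (3): [0,1], [0,2], [1,2]

so the chain groups are C_0 ≅ Z^3, C_1 ≅ Z^3.

∂_1: C_1 → C_0 is given by ∂[p,q] = [q] − [p].
As a 3×3 matrix over Z this has rank 2, with invariant factors (1,1).

Reading off H_k = ker ∂_k / im ∂_{k+1}:

  H_1: rank ker ∂_1 − rank ∂_2 = (3 − 2) − 0 = 1, and there is no ∂_2, so H_1 ≅ Z.

(K is a triangulation of the circle S^1.)

H_1 ≅ Z.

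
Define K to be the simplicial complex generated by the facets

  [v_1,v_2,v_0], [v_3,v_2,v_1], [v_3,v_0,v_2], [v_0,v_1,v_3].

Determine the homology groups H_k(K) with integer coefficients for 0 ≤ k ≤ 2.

H_0 = Z,  H_1 = 0,  H_2 = Z.

Order the vertices as v_0 < v_1 < v_2 < v_3. Listing each simplex with vertices in this order, K has dimension 2 with simplices:

  0-simplices (4): [v_0], [v_1], [v_2], [v_3]
  1-simplices (6): [v_0,v_1], [v_0,v_2], [v_0,v_3], [v_1,v_2], [v_1,v_3], [v_2,v_3]
  2-simplices (4): [v_0,v_1,v_2], [v_0,v_1,v_3], [v_0,v_2,v_3], [v_1,v_2,v_3]

so the chain groups are C_0 ≅ Z^4, C_1 ≅ Z^6, C_2 ≅ Z^4.

Boundary ∂_1: C_1 → C_0 is given by ∂[p,q] = [q] − [p].
As a 4×6 matrix over Z this has rank 3, with invariant factors (1,1,1).

∂_2: C_2 → C_1 acts by ∂[p,q,r] = [q,r] − [p,r] + [p,q]. For instance
  ∂[v_0,v_2,v_3] = [v_2,v_3] − [v_0,v_3] + [v_0,v_2],
  ∂[v_0,v_1,v_3] = [v_1,v_3] − [v_0,v_3] + [v_0,v_1].
As a 6×4 matrix over Z this has rank 3, with invariant factors (1,1,1).

Computing H_k = (kernel of ∂_k) / (image of ∂_{k+1}):

  H_0: rank C_0 − rank ∂_1 = 4 − 3 = 1, and the invariant factors of ∂_1 are all 1, so H_0 ≅ Z.
  H_1: rank ker ∂_1 − rank ∂_2 = (6 − 3) − 3 = 0, and the invariant factors of ∂_2 are all 1, so H_1 ≅ 0.
  H_2: rank ker ∂_2 − rank ∂_3 = (4 − 3) − 0 = 1, and there is no ∂_3, so H_2 ≅ Z.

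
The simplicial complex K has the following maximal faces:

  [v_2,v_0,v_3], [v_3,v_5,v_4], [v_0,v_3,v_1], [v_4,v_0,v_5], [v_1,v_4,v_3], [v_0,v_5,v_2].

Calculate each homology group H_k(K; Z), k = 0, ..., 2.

Fix the vertex order v_0 < v_1 < v_2 < v_3 < v_4 < v_5 and write every simplex with vertices in increasing order. Then dim K = 2 and the simplices of K are:

  0-simplices (6): [v_0], [v_1], [v_2], [v_3], [v_4], [v_5]
  1-simplices (12): [v_0,v_1], [v_0,v_2], [v_0,v_3], [v_0,v_4], [v_0,v_5], [v_1,v_3], [v_1,v_4], [v_2,v_3], [v_2,v_5], [v_3,v_4], [v_3,v_5], [v_4,v_5]
  2-simplices (6): [v_0,v_1,v_3], [v_0,v_2,v_3], [v_0,v_2,v_5], [v_0,v_4,v_5], [v_1,v_3,v_4], [v_3,v_4,v_5]

giving chain groups C_0 ≅ Z^6, C_1 ≅ Z^12, C_2 ≅ Z^6.

The boundary map ∂_1: C_1 → C_0 sends each edge [p,q] (with p < q) to q − p. For instance
  ∂[v_0,v_4] = [v_4] − [v_0].
The 6×12 boundary matrix has rank 5 and Smith normal form diag(1,1,1,1,1).

The boundary map ∂_2: C_2 → C_1 sends each 2-simplex [p,q,r] to [q,r] − [p,r] + [p,q]. For instance
  ∂[v_0,v_4,v_5] = [v_4,v_5] − [v_0,v_5] + [v_0,v_4],
  ∂[v_3,v_4,v_5] = [v_4,v_5] − [v_3,v_5] + [v_3,v_4].
As a 12×6 matrix over Z this has rank 6, with invariant factors (1,1,1,1,1,1).

From H_k ≅ ker(∂_k) / im(∂_{k+1}) we obtain:

  H_0: rank C_0 − rank ∂_1 = 6 − 5 = 1, and the invariant factors of ∂_1 are all 1, so H_0 ≅ Z.
  H_1: rank ker ∂_1 − rank ∂_2 = (12 − 5) − 6 = 1, and the invariant factors of ∂_2 are all 1, so H_1 ≅ Z.
  H_2: rank ker ∂_2 − rank ∂_3 = (6 − 6) − 0 = 0, and there is no ∂_3, so H_2 ≅ 0.

H_0 = Z,  H_1 = Z,  H_2 = 0.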